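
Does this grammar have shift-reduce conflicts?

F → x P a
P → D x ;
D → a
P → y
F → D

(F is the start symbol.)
Augment with F' → F and build the canonical LR(0) collection (I0 = CLOSURE({[F' → . F]}), then GOTO on every symbol after a dot until no new states appear). It has 11 states:
  I0: { [D → . a], [F → . D], [F → . x P a], [F' → . F] }  — shift
  I1: { [F → D .] }  — reduce
  I2: { [F' → F .] }  — accept
  I3: { [D → a .] }  — reduce
  I4: { [D → . a], [F → x . P a], [P → . D x ;], [P → . y] }  — shift
  I5: { [P → D . x ;] }  — shift
  I6: { [F → x P . a] }  — shift
  I7: { [P → y .] }  — reduce
  I8: { [F → x P a .] }  — reduce
  I9: { [P → D x . ;] }  — shift
  I10: { [P → D x ; .] }  — reduce

No state contains both a complete item and a shift item.

Answer: No shift-reduce conflicts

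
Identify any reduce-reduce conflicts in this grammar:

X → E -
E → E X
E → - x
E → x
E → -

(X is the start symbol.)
Yes — I5: [E → - .] vs [X → E - .]

A reduce-reduce conflict occurs when an LR(0) state has two complete items [A → α .] and [B → β .] — both call for a reduction, and with no lookahead the parser cannot choose between them.

Augment with X' → X and build the canonical LR(0) collection (I0 = CLOSURE({[X' → . X]}), then GOTO on every symbol after a dot until no new states appear). It has 8 states:
  I0: { [E → . - x], [E → . -], [E → . E X], [E → . x], [X → . E -], [X' → . X] }  — shift
  I1: { [E → - . x], [E → - .] }  — shift, reduce
  I2: { [E → . - x], [E → . -], [E → . E X], [E → . x], [E → E . X], [X → . E -], [X → E . -] }  — shift
  I3: { [X' → X .] }  — accept
  I4: { [E → x .] }  — reduce
  I5: { [E → - . x], [E → - .], [X → E - .] }  — shift, 2 reduces
  I6: { [E → E X .] }  — reduce
  I7: { [E → - x .] }  — reduce

I5 contains complete items [E → - .], [X → E - .] — reduce-reduce conflict.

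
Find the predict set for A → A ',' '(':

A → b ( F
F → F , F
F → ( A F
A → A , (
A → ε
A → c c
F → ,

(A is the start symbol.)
PREDICT(A → A ',' '(') = (FIRST(RHS) \ {ε}) ∪ (FOLLOW(A) if ε ∈ FIRST(RHS), i.e. RHS ⇒* ε)
FIRST(A) = { ',', 'b', 'c', ε }
FIRST(A ',' '(') = { ',', 'b', 'c' }
ε ∉ FIRST(A ',' '('), so FOLLOW(A) is not added.
PREDICT(A → A ',' '(') = { ',', 'b', 'c' }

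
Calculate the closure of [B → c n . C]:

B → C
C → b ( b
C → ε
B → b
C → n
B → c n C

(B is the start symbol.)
To compute CLOSURE, for each item [A → α.Bβ] where B is a non-terminal, add [B → .γ] for all productions B → γ; repeat for the newly added items until nothing changes.

Start with: [B → c n . C]
  [B → c n . C] has the dot before C: add [C → . b ( b], [C → .], [C → . n]
No further items can be added.

CLOSURE = { [B → c n . C], [C → . b ( b], [C → . n], [C → .] }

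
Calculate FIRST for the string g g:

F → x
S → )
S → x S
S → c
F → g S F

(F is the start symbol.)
{ 'g' }

To compute FIRST(g g), process the symbols left to right:
Symbol g is a terminal. Add 'g' and stop.
FIRST(g g) = { 'g' }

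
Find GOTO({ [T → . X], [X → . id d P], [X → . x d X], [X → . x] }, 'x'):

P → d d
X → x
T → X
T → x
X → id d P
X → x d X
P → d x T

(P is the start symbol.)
{ [X → x . d X], [X → x .] }

GOTO(I, 'x') = CLOSURE({ [A → αX.β] : [A → α.Xβ] ∈ I, X = 'x' })

Items with dot before 'x', with the dot advanced:
  [X → . x] → [X → x .]
  [X → . x d X] → [X → x . d X]
Closure adds nothing (no advanced item has the dot before a non-terminal).

GOTO = { [X → x . d X], [X → x .] }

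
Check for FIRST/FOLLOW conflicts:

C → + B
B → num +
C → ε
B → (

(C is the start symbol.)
A FIRST/FOLLOW conflict occurs when a non-terminal N has a nullable alternative N → β (β ⇒* ε) and another alternative N → α with FIRST(α) ∩ FOLLOW(N) ≠ ∅: on such a lookahead the parser cannot decide between expanding α and letting N vanish via β.

Nullable non-terminals: C.

C: nullable alternative(s) C → ε; FOLLOW(C) = { $ }
  C → + B: FIRST \ {ε} = { '+' } — disjoint from FOLLOW(C)
  C → ε: FIRST \ {ε} = { } — this is the only nullable alternative, skip

B has no nullable alternative, so no FIRST/FOLLOW check is needed there.

No FIRST/FOLLOW conflicts found.

Answer: No FIRST/FOLLOW conflicts.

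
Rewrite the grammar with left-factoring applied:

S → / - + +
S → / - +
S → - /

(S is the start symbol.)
Left-factoring transforms A → αβ₁ | αβ₂ into A → αA' and A' → β₁ | β₂
(α is the longest common prefix among the alternatives). Repeat until
no nonterminal has two alternatives with a common prefix.

Round 1: S has alternatives sharing prefix '/ - +'. Introduce S': S → / - + S'
  Add: S' → +
  Add: S' → ε

No remaining common prefixes — done.

Resulting grammar:
S → / - + S'
S' → +
S' → ε
S → - /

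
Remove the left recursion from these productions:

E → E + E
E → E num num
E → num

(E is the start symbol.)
E is directly left-recursive. The standard transformation for
  A → A α₁ | ... | A α_m | β₁ | ... | β_n
is
  A  → β₁ A' | ... | β_n A'
  A' → α₁ A' | ... | α_m A' | ε

E → num becomes E → num E'
E → E + E becomes E' → + E E'
E → E num num becomes E' → num num E'
Add E' → ε

Resulting grammar:
E → num E'
E' → + E E'
E' → num num E'
E' → ε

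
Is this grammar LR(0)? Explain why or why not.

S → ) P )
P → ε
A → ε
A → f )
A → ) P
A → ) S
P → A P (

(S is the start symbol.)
A grammar is LR(0) if no state in the canonical LR(0) collection has:
  - both a shift item (dot before a terminal) and a complete item (shift-reduce conflict), or
  - two or more complete items (reduce-reduce conflict; the accept item [S' → S .] counts as a complete item here).

Augment with S' → S and build the canonical LR(0) collection (I0 = CLOSURE({[S' → . S]}), then GOTO on every symbol after a dot until no new states appear). It has 15 states:
  I0: { [S → . ) P )], [S' → . S] }  — shift
  I1: { [A → . ) P], [A → . ) S], [A → . f )], [A → .], [P → . A P (], [P → .], [S → ) . P )] }  — shift, 2 reduces
  I2: { [S' → S .] }  — accept
  I3: { [A → ) . P], [A → ) . S], [A → . ) P], [A → . ) S], [A → . f )], [A → .], [P → . A P (], [P → .], [S → . ) P )] }  — shift, 2 reduces
  I4: { [A → . ) P], [A → . ) S], [A → . f )], [A → .], [P → . A P (], [P → .], [P → A . P (] }  — shift, 2 reduces
  I5: { [S → ) P . )] }  — shift
  I6: { [A → f . )] }  — shift
  I7: { [A → f ) .] }  — reduce
  I8: { [S → ) P ) .] }  — reduce
  I9: { [P → A P . (] }  — shift
  I10: { [P → A P ( .] }  — reduce
  I11: { [A → ) . P], [A → ) . S], [A → . ) P], [A → . ) S], [A → . f )], [A → .], [P → . A P (], [P → .], [S → ) . P )], [S → . ) P )] }  — shift, 2 reduces
  I12: { [A → ) P .] }  — reduce
  I13: { [A → ) S .] }  — reduce
  I14: { [A → ) P .], [S → ) P . )] }  — shift, reduce

Conflict in state I1:
  Shift-reduce conflict between [A → .] and [A → . ) P]
So the grammar is NOT LR(0).

Answer: No. Shift-reduce conflict between [A → .] and [A → . ) P]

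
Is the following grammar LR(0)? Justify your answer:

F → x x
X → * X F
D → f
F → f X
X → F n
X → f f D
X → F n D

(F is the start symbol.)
No. Shift-reduce conflict between [D → f .] and [D → . f]

Augment with F' → F and build the canonical LR(0) collection (I0 = CLOSURE({[F' → . F]}), then GOTO on every symbol after a dot until no new states appear). It has 17 states:
  I0: { [F → . f X], [F → . x x], [F' → . F] }  — shift
  I1: { [F' → F .] }  — accept
  I2: { [F → . f X], [F → . x x], [F → f . X], [X → . * X F], [X → . F n D], [X → . F n], [X → . f f D] }  — shift
  I3: { [F → x . x] }  — shift
  I4: { [F → x x .] }  — reduce
  I5: { [F → . f X], [F → . x x], [X → * . X F], [X → . * X F], [X → . F n D], [X → . F n], [X → . f f D] }  — shift
  I6: { [X → F . n D], [X → F . n] }  — shift
  I7: { [F → f X .] }  — reduce
  I8: { [F → . f X], [F → . x x], [F → f . X], [X → . * X F], [X → . F n D], [X → . F n], [X → . f f D], [X → f . f D] }  — shift
  I9: { [D → . f], [F → . f X], [F → . x x], [F → f . X], [X → . * X F], [X → . F n D], [X → . F n], [X → . f f D], [X → f . f D], [X → f f . D] }  — shift
  I10: { [X → f f D .] }  — reduce
  I11: { [D → . f], [D → f .], [F → . f X], [F → . x x], [F → f . X], [X → . * X F], [X → . F n D], [X → . F n], [X → . f f D], [X → f . f D], [X → f f . D] }  — shift, reduce
  I12: { [D → . f], [X → F n . D], [X → F n .] }  — shift, reduce
  I13: { [X → F n D .] }  — reduce
  I14: { [D → f .] }  — reduce
  I15: { [F → . f X], [F → . x x], [X → * X . F] }  — shift
  I16: { [X → * X F .] }  — reduce

Conflict in state I11:
  Shift-reduce conflict between [D → f .] and [D → . f]
So the grammar is NOT LR(0).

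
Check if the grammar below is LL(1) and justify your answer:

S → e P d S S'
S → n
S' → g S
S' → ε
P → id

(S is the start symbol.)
A grammar is LL(1) if for each non-terminal N with multiple productions, the predict sets of those productions are pairwise disjoint, where PREDICT(N → α) = (FIRST(α) \ {ε}) ∪ (FOLLOW(N) if α ⇒* ε).

Relevant sets:
  FOLLOW(S') = { $, 'g' }

For S:
  PREDICT(S → e P d S S') = { 'e' }
  PREDICT(S → n) = { 'n' }
For S':
  PREDICT(S' → g S) = { 'g' }
  PREDICT(S' → ε) = { $, 'g' }
P has a single production, so nothing to check there.

Conflict found: Predict set conflict for S': { 'g' }
The grammar is NOT LL(1).

Answer: No. Predict set conflict for S': { 'g' }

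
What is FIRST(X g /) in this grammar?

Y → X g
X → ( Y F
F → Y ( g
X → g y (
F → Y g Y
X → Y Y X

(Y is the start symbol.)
FIRST sets of the non-terminals involved (from the grammar, by fixed-point iteration):
  FIRST(X) = { '(', 'g' }

To compute FIRST(X g /), process the symbols left to right:
Symbol X is a non-terminal. Add FIRST(X) \ {ε} = { '(', 'g' }
X is not nullable (ε ∉ FIRST(X)), so stop here.
FIRST(X g /) = { '(', 'g' }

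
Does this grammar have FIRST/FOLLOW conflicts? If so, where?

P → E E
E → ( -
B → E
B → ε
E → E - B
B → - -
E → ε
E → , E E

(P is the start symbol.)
Nullable non-terminals: B, E, P.
FIRST sets used below: FIRST(E) = { '(', ',', '-', ε }

B: nullable alternative(s) B → E, B → ε; FOLLOW(B) = { $, '(', ',', '-' }
  B → E: FIRST \ {ε} = { '(', ',', '-' } — overlaps FOLLOW(B) on { '(', ',', '-' }: CONFLICT
  B → ε: FIRST \ {ε} = { } — disjoint from FOLLOW(B)
  B → - -: FIRST \ {ε} = { '-' } — overlaps FOLLOW(B) on { '-' }: CONFLICT

E: nullable alternative(s) E → ε; FOLLOW(E) = { $, '(', ',', '-' }
  E → ( -: FIRST \ {ε} = { '(' } — overlaps FOLLOW(E) on { '(' }: CONFLICT
  E → E - B: FIRST \ {ε} = { '(', ',', '-' } — overlaps FOLLOW(E) on { '(', ',', '-' }: CONFLICT
  E → ε: FIRST \ {ε} = { } — this is the only nullable alternative, skip
  E → , E E: FIRST \ {ε} = { ',' } — overlaps FOLLOW(E) on { ',' }: CONFLICT
P has a nullable alternative but only one production, so nothing to check.

So the grammar has 5 FIRST/FOLLOW conflicts (marked CONFLICT above).

Answer: Yes. E → '(' '-' with FOLLOW(E) on { '(' }; E → E '-' B with FOLLOW(E) on { '(', ',', '-' }; E → ',' E E with FOLLOW(E) on { ',' }; B → E with FOLLOW(B) on { '(', ',', '-' }; B → '-' '-' with FOLLOW(B) on { '-' }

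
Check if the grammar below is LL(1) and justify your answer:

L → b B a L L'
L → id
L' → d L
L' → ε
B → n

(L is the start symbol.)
Relevant sets:
  FOLLOW(L') = { $, 'd' }

For L:
  PREDICT(L → b B a L L') = { 'b' }
  PREDICT(L → id) = { 'id' }
For L':
  PREDICT(L' → d L) = { 'd' }
  PREDICT(L' → ε) = { $, 'd' }
B has a single production, so nothing to check there.

Conflict found: Predict set conflict for L': { 'd' }
The grammar is NOT LL(1).

Answer: No. Predict set conflict for L': { 'd' }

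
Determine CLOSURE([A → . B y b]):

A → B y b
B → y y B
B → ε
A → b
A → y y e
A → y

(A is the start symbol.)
To compute CLOSURE, for each item [A → α.Bβ] where B is a non-terminal, add [B → .γ] for all productions B → γ; repeat for the newly added items until nothing changes.

Start with: [A → . B y b]
  [A → . B y b] has the dot before B: add [B → . y y B], [B → .]
No further items can be added.

CLOSURE = { [A → . B y b], [B → . y y B], [B → .] }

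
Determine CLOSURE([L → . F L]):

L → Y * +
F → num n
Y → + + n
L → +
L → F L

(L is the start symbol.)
{ [F → . num n], [L → . F L] }

To compute CLOSURE, for each item [A → α.Bβ] where B is a non-terminal, add [B → .γ] for all productions B → γ; repeat for the newly added items until nothing changes.

Start with: [L → . F L]
  [L → . F L] has the dot before F: add [F → . num n]
No further items can be added.

CLOSURE = { [F → . num n], [L → . F L] }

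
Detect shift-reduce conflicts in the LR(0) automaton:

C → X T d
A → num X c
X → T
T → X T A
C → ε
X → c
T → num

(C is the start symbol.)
A shift-reduce conflict occurs when an LR(0) state has both:
  - a complete (reduce) item [A → α .] (dot at the end), and
  - a shift item [B → β . c γ] (dot before a terminal).

Augment with C' → C and build the canonical LR(0) collection (I0 = CLOSURE({[C' → . C]}), then GOTO on every symbol after a dot until no new states appear). It has 14 states:
  I0: { [C → . X T d], [C → .], [C' → . C], [T → . X T A], [T → . num], [X → . T], [X → . c] }  — shift, reduce
  I1: { [C' → C .] }  — accept
  I2: { [X → T .] }  — reduce
  I3: { [C → X . T d], [T → . X T A], [T → . num], [T → X . T A], [X → . T], [X → . c] }  — shift
  I4: { [X → c .] }  — reduce
  I5: { [T → num .] }  — reduce
  I6: { [A → . num X c], [C → X T . d], [T → X T . A], [X → T .] }  — shift, reduce
  I7: { [T → . X T A], [T → . num], [T → X . T A], [X → . T], [X → . c] }  — shift
  I8: { [A → . num X c], [T → X T . A], [X → T .] }  — shift, reduce
  I9: { [T → X T A .] }  — reduce
  I10: { [A → num . X c], [T → . X T A], [T → . num], [X → . T], [X → . c] }  — shift
  I11: { [A → num X . c], [T → . X T A], [T → . num], [T → X . T A], [X → . T], [X → . c] }  — shift
  I12: { [A → num X c .], [X → c .] }  — 2 reduces
  I13: { [C → X T d .] }  — reduce

I0 contains reduce item [C → .] and shift items [T → . num], [X → . c] — shift-reduce conflict.
I6 contains reduce item [X → T .] and shift items [A → . num X c], [C → X T . d] — shift-reduce conflict.
I8 contains reduce item [X → T .] and shift item [A → . num X c] — shift-reduce conflict.

Answer: Yes — I0: [C → .] vs [T → . num]; I6: [X → T .] vs [A → . num X c]; I8: [X → T .] vs [A → . num X c]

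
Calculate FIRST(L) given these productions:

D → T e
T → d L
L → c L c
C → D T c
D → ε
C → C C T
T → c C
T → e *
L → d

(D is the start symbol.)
{ 'c', 'd' }

From L → c L c:
  - c is a terminal: add 'c' and stop
From L → d:
  - d is a terminal: add 'd' and stop

Collecting: FIRST(L) = { 'c', 'd' }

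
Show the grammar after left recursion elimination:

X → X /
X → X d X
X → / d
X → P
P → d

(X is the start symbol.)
X is directly left-recursive. The standard transformation for
  A → A α₁ | ... | A α_m | β₁ | ... | β_n
is
  A  → β₁ A' | ... | β_n A'
  A' → α₁ A' | ... | α_m A' | ε

X → / d becomes X → / d X'
X → P becomes X → P X'
X → X / becomes X' → / X'
X → X d X becomes X' → d X X'
Add X' → ε

Productions for other non-terminals are unchanged:
  P → d

Resulting grammar:
X → / d X'
X → P X'
X' → / X'
X' → d X X'
X' → ε
P → d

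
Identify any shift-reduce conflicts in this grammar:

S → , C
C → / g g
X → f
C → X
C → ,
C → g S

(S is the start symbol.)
Augment with S' → S and build the canonical LR(0) collection (I0 = CLOSURE({[S' → . S]}), then GOTO on every symbol after a dot until no new states appear). It has 12 states:
  I0: { [S → . , C], [S' → . S] }  — shift
  I1: { [C → . ,], [C → . / g g], [C → . X], [C → . g S], [S → , . C], [X → . f] }  — shift
  I2: { [S' → S .] }  — accept
  I3: { [C → , .] }  — reduce
  I4: { [C → / . g g] }  — shift
  I5: { [S → , C .] }  — reduce
  I6: { [C → X .] }  — reduce
  I7: { [X → f .] }  — reduce
  I8: { [C → g . S], [S → . , C] }  — shift
  I9: { [C → g S .] }  — reduce
  I10: { [C → / g . g] }  — shift
  I11: { [C → / g g .] }  — reduce

No state contains both a complete item and a shift item.

Answer: No shift-reduce conflicts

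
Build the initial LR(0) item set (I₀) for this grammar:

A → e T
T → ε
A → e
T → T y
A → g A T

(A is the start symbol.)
First, augment the grammar with A' → A
I₀ = CLOSURE({ [A' → . A] }):
  [A' → . A] has the dot before A: add [A → . e T], [A → . e], [A → . g A T]
No further items can be added.

I₀ = { [A → . e T], [A → . e], [A → . g A T], [A' → . A] }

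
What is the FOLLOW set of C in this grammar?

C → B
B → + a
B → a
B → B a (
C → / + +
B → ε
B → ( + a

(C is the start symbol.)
{ $ }

C is the start symbol, so $ ∈ FOLLOW(C).
C does not occur on any right-hand side.

Taking the union: FOLLOW(C) = { $ }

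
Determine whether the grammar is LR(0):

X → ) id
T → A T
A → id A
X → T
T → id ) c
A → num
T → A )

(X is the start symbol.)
Augment with X' → X and build the canonical LR(0) collection (I0 = CLOSURE({[X' → . X]}), then GOTO on every symbol after a dot until no new states appear). It has 14 states:
  I0: { [A → . id A], [A → . num], [T → . A )], [T → . A T], [T → . id ) c], [X → . ) id], [X → . T], [X' → . X] }  — shift
  I1: { [X → ) . id] }  — shift
  I2: { [A → . id A], [A → . num], [T → . A )], [T → . A T], [T → . id ) c], [T → A . )], [T → A . T] }  — shift
  I3: { [X → T .] }  — reduce
  I4: { [X' → X .] }  — accept
  I5: { [A → . id A], [A → . num], [A → id . A], [T → id . ) c] }  — shift
  I6: { [A → num .] }  — reduce
  I7: { [T → id ) . c] }  — shift
  I8: { [A → id A .] }  — reduce
  I9: { [A → . id A], [A → . num], [A → id . A] }  — shift
  I10: { [T → id ) c .] }  — reduce
  I11: { [T → A ) .] }  — reduce
  I12: { [T → A T .] }  — reduce
  I13: { [X → ) id .] }  — reduce

Every state is either a pure shift/goto state or contains exactly one complete item and nothing to shift — no conflicts. The grammar is LR(0).

Answer: Yes, the grammar is LR(0)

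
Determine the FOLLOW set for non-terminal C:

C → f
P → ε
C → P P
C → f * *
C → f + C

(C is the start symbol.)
To compute FOLLOW(C), find every occurrence of C on a right-hand side N → α C β: add FIRST(β) \ {ε}, and if β is empty or nullable also add FOLLOW(N). Iterate to a fixed point.

C is the start symbol, so $ ∈ FOLLOW(C).
In C → f + C: C is at the end; this adds FOLLOW(C) to itself — nothing new

Taking the union: FOLLOW(C) = { $ }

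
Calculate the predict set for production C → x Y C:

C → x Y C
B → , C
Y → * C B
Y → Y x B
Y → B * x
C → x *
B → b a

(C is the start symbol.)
PREDICT(C → x Y C) = (FIRST(RHS) \ {ε}) ∪ (FOLLOW(C) if ε ∈ FIRST(RHS), i.e. RHS ⇒* ε)
FIRST(x Y C) = { 'x' }
ε ∉ FIRST(x Y C), so FOLLOW(C) is not added.
PREDICT(C → x Y C) = { 'x' }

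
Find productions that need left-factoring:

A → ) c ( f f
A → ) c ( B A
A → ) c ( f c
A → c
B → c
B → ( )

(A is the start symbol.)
Yes, A has productions with common prefix ') c ('

Left-factoring is needed when two productions for the same non-terminal
share a common prefix on the right-hand side.

Productions for A:
  A → ) c ( f f
  A → ) c ( B A
  A → ) c ( f c
  A → c
Productions for B:
  B → c
  B → ( )

Found common prefix ') c (' in productions for A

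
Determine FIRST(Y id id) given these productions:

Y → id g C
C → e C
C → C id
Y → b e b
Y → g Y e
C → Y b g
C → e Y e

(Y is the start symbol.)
{ 'b', 'g', 'id' }

FIRST sets of the non-terminals involved (from the grammar, by fixed-point iteration):
  FIRST(Y) = { 'b', 'g', 'id' }

To compute FIRST(Y id id), process the symbols left to right:
Symbol Y is a non-terminal. Add FIRST(Y) \ {ε} = { 'b', 'g', 'id' }
Y is not nullable (ε ∉ FIRST(Y)), so stop here.
FIRST(Y id id) = { 'b', 'g', 'id' }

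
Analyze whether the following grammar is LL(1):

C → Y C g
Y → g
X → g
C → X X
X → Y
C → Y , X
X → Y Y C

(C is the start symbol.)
No. Predict set conflict for C: { 'g' }

Relevant sets:
  FIRST(Y) = { 'g' }
  FIRST(X) = { 'g' }

For C:
  PREDICT(C → Y C g) = { 'g' }
  PREDICT(C → X X) = { 'g' }
  PREDICT(C → Y ',' X) = { 'g' }
For X:
  PREDICT(X → g) = { 'g' }
  PREDICT(X → Y) = { 'g' }
  PREDICT(X → Y Y C) = { 'g' }
Y has a single production, so nothing to check there.

Conflict found: Predict set conflict for C: { 'g' }
The grammar is NOT LL(1).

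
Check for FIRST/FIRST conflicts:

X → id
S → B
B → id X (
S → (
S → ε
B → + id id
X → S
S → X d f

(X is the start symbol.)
A FIRST/FIRST conflict occurs when two productions N → α and N → β for the same non-terminal have FIRST(α) ∩ FIRST(β) ≠ ∅ (with ε ∈ FIRST of a nullable right-hand side, so two nullable alternatives also conflict).

FIRST sets of the non-terminals at (or reachable through a nullable prefix from) the front of some alternative:
  FIRST(S) = { '(', '+', 'd', 'id', ε }
  FIRST(B) = { '+', 'id' }
  FIRST(X) = { '(', '+', 'd', 'id', ε }

Productions for X:
  X → id: FIRST = { 'id' }
  X → S: FIRST = { '(', '+', 'd', 'id', ε }
Productions for S:
  S → B: FIRST = { '+', 'id' }
  S → (: FIRST = { '(' }
  S → ε: FIRST = { ε }
  S → X d f: FIRST = { '(', '+', 'd', 'id' }
Productions for B:
  B → id X (: FIRST = { 'id' }
  B → + id id: FIRST = { '+' }

Conflict for X: X → id and X → S
  Overlap: { 'id' }
Conflict for S: S → B and S → X d f
  Overlap: { '+', 'id' }
Conflict for S: S → ( and S → X d f
  Overlap: { '(' }

Answer: Yes. X → id / X → S on { 'id' }; S → B / S → X d f on { '+', 'id' }; S → '(' / S → X d f on { '(' }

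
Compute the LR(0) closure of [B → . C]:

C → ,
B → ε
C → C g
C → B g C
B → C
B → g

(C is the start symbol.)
{ [B → . C], [B → . g], [B → .], [C → . ,], [C → . B g C], [C → . C g] }

To compute CLOSURE, for each item [A → α.Bβ] where B is a non-terminal, add [B → .γ] for all productions B → γ; repeat for the newly added items until nothing changes.

Start with: [B → . C]
  [B → . C] has the dot before C: add [C → . ,], [C → . C g], [C → . B g C]
  [C → . B g C] has the dot before B: add [B → .], [B → . g]
No further items can be added.

CLOSURE = { [B → . C], [B → . g], [B → .], [C → . ,], [C → . B g C], [C → . C g] }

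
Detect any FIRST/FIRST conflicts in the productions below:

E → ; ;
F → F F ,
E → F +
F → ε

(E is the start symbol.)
No FIRST/FIRST conflicts.

A FIRST/FIRST conflict occurs when two productions N → α and N → β for the same non-terminal have FIRST(α) ∩ FIRST(β) ≠ ∅ (with ε ∈ FIRST of a nullable right-hand side, so two nullable alternatives also conflict).

FIRST sets of the non-terminals at (or reachable through a nullable prefix from) the front of some alternative:
  FIRST(F) = { ',', ε }

Productions for E:
  E → ; ;: FIRST = { ';' }
  E → F +: FIRST = { '+', ',' }
Productions for F:
  F → F F ,: FIRST = { ',' }
  F → ε: FIRST = { ε }

All alternatives of each non-terminal have pairwise disjoint FIRST sets.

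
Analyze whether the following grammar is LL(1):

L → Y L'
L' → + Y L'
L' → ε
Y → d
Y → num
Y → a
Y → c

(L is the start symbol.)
Yes, the grammar is LL(1).

Relevant sets:
  FOLLOW(L') = { $ }

For L':
  PREDICT(L' → '+' Y L') = { '+' }
  PREDICT(L' → ε) = { $ }
For Y:
  PREDICT(Y → d) = { 'd' }
  PREDICT(Y → num) = { 'num' }
  PREDICT(Y → a) = { 'a' }
  PREDICT(Y → c) = { 'c' }
L has a single production, so nothing to check there.

All predict sets are disjoint. The grammar IS LL(1).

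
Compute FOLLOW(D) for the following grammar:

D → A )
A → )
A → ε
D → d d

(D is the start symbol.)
{ $ }

D is the start symbol, so $ ∈ FOLLOW(D).
D does not occur on any right-hand side.

Taking the union: FOLLOW(D) = { $ }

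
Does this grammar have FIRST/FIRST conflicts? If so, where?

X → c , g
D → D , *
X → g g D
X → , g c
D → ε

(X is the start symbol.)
A FIRST/FIRST conflict occurs when two productions N → α and N → β for the same non-terminal have FIRST(α) ∩ FIRST(β) ≠ ∅ (with ε ∈ FIRST of a nullable right-hand side, so two nullable alternatives also conflict).

FIRST sets of the non-terminals at (or reachable through a nullable prefix from) the front of some alternative:
  FIRST(D) = { ',', ε }

Productions for X:
  X → c , g: FIRST = { 'c' }
  X → g g D: FIRST = { 'g' }
  X → , g c: FIRST = { ',' }
Productions for D:
  D → D , *: FIRST = { ',' }
  D → ε: FIRST = { ε }

All alternatives of each non-terminal have pairwise disjoint FIRST sets.

Answer: No FIRST/FIRST conflicts.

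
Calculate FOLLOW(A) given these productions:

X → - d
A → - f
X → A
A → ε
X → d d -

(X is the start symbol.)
In X → A: A is at the end, add FOLLOW(X)

The FOLLOW sets referred to above (computed the same way, to a fixed point):
  FOLLOW(X) = { $ }

Taking the union: FOLLOW(A) = { $ }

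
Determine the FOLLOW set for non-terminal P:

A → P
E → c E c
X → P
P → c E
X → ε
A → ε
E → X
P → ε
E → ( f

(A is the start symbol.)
{ $, 'c' }

In A → P: P is at the end, add FOLLOW(A)
In X → P: P is at the end, add FOLLOW(X)

The FOLLOW sets referred to above (computed the same way, to a fixed point):
  FOLLOW(A) = { $ }
  FOLLOW(X) = { $, 'c' }

Taking the union: FOLLOW(P) = { $, 'c' }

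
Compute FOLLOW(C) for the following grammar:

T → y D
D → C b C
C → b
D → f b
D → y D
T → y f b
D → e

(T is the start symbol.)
{ $, 'b' }

In D → C b C: C is followed by b C, add FIRST(b C) \ {ε} = { 'b' }
In D → C b C: C is at the end, add FOLLOW(D)

The FOLLOW sets referred to above (computed the same way, to a fixed point):
  FOLLOW(D) = { $ }

Taking the union: FOLLOW(C) = { $, 'b' }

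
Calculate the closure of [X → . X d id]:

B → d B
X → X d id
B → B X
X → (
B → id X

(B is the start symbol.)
To compute CLOSURE, for each item [A → α.Bβ] where B is a non-terminal, add [B → .γ] for all productions B → γ; repeat for the newly added items until nothing changes.

Start with: [X → . X d id]
  [X → . X d id] has the dot before X: add [X → . (]
No further items can be added.

CLOSURE = { [X → . (], [X → . X d id] }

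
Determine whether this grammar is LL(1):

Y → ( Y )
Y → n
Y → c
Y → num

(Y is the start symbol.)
Yes, the grammar is LL(1).

For Y:
  PREDICT(Y → '(' Y ')') = { '(' }
  PREDICT(Y → n) = { 'n' }
  PREDICT(Y → c) = { 'c' }
  PREDICT(Y → num) = { 'num' }

All predict sets are disjoint. The grammar IS LL(1).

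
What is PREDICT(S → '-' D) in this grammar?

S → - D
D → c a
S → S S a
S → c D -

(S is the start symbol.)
PREDICT(S → '-' D) = (FIRST(RHS) \ {ε}) ∪ (FOLLOW(S) if ε ∈ FIRST(RHS), i.e. RHS ⇒* ε)
FIRST('-' D) = { '-' }
ε ∉ FIRST('-' D), so FOLLOW(S) is not added.
PREDICT(S → '-' D) = { '-' }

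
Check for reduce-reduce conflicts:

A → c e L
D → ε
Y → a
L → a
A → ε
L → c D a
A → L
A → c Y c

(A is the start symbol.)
No reduce-reduce conflicts

Augment with A' → A and build the canonical LR(0) collection (I0 = CLOSURE({[A' → . A]}), then GOTO on every symbol after a dot until no new states appear). It has 13 states:
  I0: { [A → . L], [A → . c Y c], [A → . c e L], [A → .], [A' → . A], [L → . a], [L → . c D a] }  — shift, reduce
  I1: { [A' → A .] }  — accept
  I2: { [A → L .] }  — reduce
  I3: { [L → a .] }  — reduce
  I4: { [A → c . Y c], [A → c . e L], [D → .], [L → c . D a], [Y → . a] }  — shift, reduce
  I5: { [L → c D . a] }  — shift
  I6: { [A → c Y . c] }  — shift
  I7: { [Y → a .] }  — reduce
  I8: { [A → c e . L], [L → . a], [L → . c D a] }  — shift
  I9: { [A → c e L .] }  — reduce
  I10: { [D → .], [L → c . D a] }  — reduce
  I11: { [A → c Y c .] }  — reduce
  I12: { [L → c D a .] }  — reduce

No state contains more than one complete item.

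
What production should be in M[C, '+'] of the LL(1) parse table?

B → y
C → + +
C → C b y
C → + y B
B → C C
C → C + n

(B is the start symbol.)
To find M[C, '+'], we find productions for C where '+' is in the predict set (PREDICT(N → α) = (FIRST(α) \ {ε}) ∪ (FOLLOW(N) if α ⇒* ε)).

Relevant sets:
  FIRST(C) = { '+' }

C → + +: PREDICT = { '+' }
  '+' is in predict set, so this production goes in M[C, '+']
C → C b y: PREDICT = { '+' }
  '+' is in predict set, so this production goes in M[C, '+']
C → + y B: PREDICT = { '+' }
  '+' is in predict set, so this production goes in M[C, '+']
C → C + n: PREDICT = { '+' }
  '+' is in predict set, so this production goes in M[C, '+']

M[C, '+'] = C → + +, C → C b y, C → + y B, C → C + n  (a multiply-defined cell — the grammar is not LL(1))

Answer: C → + +, C → C b y, C → + y B, C → C + n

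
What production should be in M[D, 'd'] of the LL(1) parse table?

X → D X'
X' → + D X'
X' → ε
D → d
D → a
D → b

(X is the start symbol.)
To find M[D, 'd'], we find productions for D where 'd' is in the predict set (PREDICT(N → α) = (FIRST(α) \ {ε}) ∪ (FOLLOW(N) if α ⇒* ε)).

D → d: PREDICT = { 'd' }
  'd' is in predict set, so this production goes in M[D, 'd']
D → a: PREDICT = { 'a' }
D → b: PREDICT = { 'b' }

M[D, 'd'] = D → d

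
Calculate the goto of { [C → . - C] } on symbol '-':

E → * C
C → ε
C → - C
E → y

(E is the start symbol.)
{ [C → - . C], [C → . - C], [C → .] }

GOTO(I, '-') = CLOSURE({ [A → αX.β] : [A → α.Xβ] ∈ I, X = '-' })

Items with dot before '-', with the dot advanced:
  [C → . - C] → [C → - . C]
Closure of the advanced items:
  [C → - . C] has the dot before C: add [C → .], [C → . - C]

GOTO = { [C → - . C], [C → . - C], [C → .] }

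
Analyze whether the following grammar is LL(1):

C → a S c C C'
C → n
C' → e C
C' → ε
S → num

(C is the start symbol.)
A grammar is LL(1) if for each non-terminal N with multiple productions, the predict sets of those productions are pairwise disjoint, where PREDICT(N → α) = (FIRST(α) \ {ε}) ∪ (FOLLOW(N) if α ⇒* ε).

Relevant sets:
  FOLLOW(C') = { $, 'e' }

For C:
  PREDICT(C → a S c C C') = { 'a' }
  PREDICT(C → n) = { 'n' }
For C':
  PREDICT(C' → e C) = { 'e' }
  PREDICT(C' → ε) = { $, 'e' }
S has a single production, so nothing to check there.

Conflict found: Predict set conflict for C': { 'e' }
The grammar is NOT LL(1).

Answer: No. Predict set conflict for C': { 'e' }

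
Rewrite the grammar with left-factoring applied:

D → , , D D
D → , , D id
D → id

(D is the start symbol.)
Left-factoring transforms A → αβ₁ | αβ₂ into A → αA' and A' → β₁ | β₂
(α is the longest common prefix among the alternatives). Repeat until
no nonterminal has two alternatives with a common prefix.

Round 1: D has alternatives sharing prefix ', , D'. Introduce D': D → , , D D'
  Add: D' → D
  Add: D' → id

No remaining common prefixes — done.

Resulting grammar:
D → , , D D'
D' → D
D' → id
D → id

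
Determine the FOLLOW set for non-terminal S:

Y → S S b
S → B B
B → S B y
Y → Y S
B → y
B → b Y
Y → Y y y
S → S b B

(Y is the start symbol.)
{ $, 'b', 'y' }

To compute FOLLOW(S), find every occurrence of S on a right-hand side N → α S β: add FIRST(β) \ {ε}, and if β is empty or nullable also add FOLLOW(N). Iterate to a fixed point.

In Y → S S b: S is followed by S b, add FIRST(S b) \ {ε} = { 'b', 'y' }
In Y → S S b: S is followed by b, add FIRST(b) \ {ε} = { 'b' }
In B → S B y: S is followed by B y, add FIRST(B y) \ {ε} = { 'b', 'y' }
In Y → Y S: S is at the end, add FOLLOW(Y)
In S → S b B: S is followed by b B, add FIRST(b B) \ {ε} = { 'b' }

The FOLLOW sets referred to above (computed the same way, to a fixed point):
  FOLLOW(Y) = { $, 'b', 'y' }

Taking the union: FOLLOW(S) = { $, 'b', 'y' }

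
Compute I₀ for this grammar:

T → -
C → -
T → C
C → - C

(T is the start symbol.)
First, augment the grammar with T' → T
I₀ = CLOSURE({ [T' → . T] }):
  [T' → . T] has the dot before T: add [T → . -], [T → . C]
  [T → . C] has the dot before C: add [C → . -], [C → . - C]
No further items can be added.

I₀ = { [C → . - C], [C → . -], [T → . -], [T → . C], [T' → . T] }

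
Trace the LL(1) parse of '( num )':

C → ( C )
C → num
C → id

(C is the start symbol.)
LL(1) parsing maintains a stack (initially the start symbol over $) and the input. At each step: if the stack top is a terminal, match it against the current input token; if it is a non-terminal N, replace it with the RHS of M[N, lookahead] (the unique production whose predict set contains the lookahead).

Stack is shown with the top on the left.

Stack    Input      Action
--------------------------
C $      ( num ) $  output C → ( C )
( C ) $  ( num ) $  match '('
C ) $    num ) $    output C → num
num ) $  num ) $    match 'num'
) $      ) $        match ')'
$        $          accept

The string is accepted.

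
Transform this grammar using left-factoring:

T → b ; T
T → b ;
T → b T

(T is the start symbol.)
T → b T'
T' → ; T''
T'' → T
T'' → ε
T' → T

Left-factoring transforms A → αβ₁ | αβ₂ into A → αA' and A' → β₁ | β₂
(α is the longest common prefix among the alternatives). Repeat until
no nonterminal has two alternatives with a common prefix.

Round 1: T has alternatives sharing prefix 'b'. Introduce T': T → b T'
  Add: T' → ; T
  Add: T' → ;
  Add: T' → T

Round 2: T' has alternatives sharing prefix ';'. Introduce T'': T' → ; T''
  Add: T'' → T
  Add: T'' → ε

No remaining common prefixes — done.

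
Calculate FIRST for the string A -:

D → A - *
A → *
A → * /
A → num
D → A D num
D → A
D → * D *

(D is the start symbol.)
{ '*', 'num' }

FIRST sets of the non-terminals involved (from the grammar, by fixed-point iteration):
  FIRST(A) = { '*', 'num' }

To compute FIRST(A -), process the symbols left to right:
Symbol A is a non-terminal. Add FIRST(A) \ {ε} = { '*', 'num' }
A is not nullable (ε ∉ FIRST(A)), so stop here.
FIRST(A -) = { '*', 'num' }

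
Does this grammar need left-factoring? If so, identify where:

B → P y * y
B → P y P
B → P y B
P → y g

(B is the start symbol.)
Yes, B has productions with common prefix 'P y'

Left-factoring is needed when two productions for the same non-terminal
share a common prefix on the right-hand side.

Productions for B:
  B → P y * y
  B → P y P
  B → P y B

Found common prefix 'P y' in productions for B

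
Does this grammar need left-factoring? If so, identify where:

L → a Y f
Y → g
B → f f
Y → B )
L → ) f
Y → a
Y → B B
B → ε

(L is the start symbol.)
Yes, Y has productions with common prefix 'B'

Left-factoring is needed when two productions for the same non-terminal
share a common prefix on the right-hand side.

Productions for L:
  L → a Y f
  L → ) f
Productions for Y:
  Y → g
  Y → B )
  Y → a
  Y → B B
Productions for B:
  B → f f
  B → ε

Found common prefix 'B' in productions for Y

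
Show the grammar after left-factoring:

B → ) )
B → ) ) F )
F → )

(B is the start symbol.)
Left-factoring transforms A → αβ₁ | αβ₂ into A → αA' and A' → β₁ | β₂
(α is the longest common prefix among the alternatives). Repeat until
no nonterminal has two alternatives with a common prefix.

Round 1: B has alternatives sharing prefix ') )'. Introduce B': B → ) ) B'
  Add: B' → ε
  Add: B' → F )

No remaining common prefixes — done.

Resulting grammar:
B → ) ) B'
B' → ε
B' → F )
F → )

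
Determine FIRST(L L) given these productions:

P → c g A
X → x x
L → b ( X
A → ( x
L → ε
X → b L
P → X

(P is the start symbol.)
{ 'b', ε }

FIRST sets of the non-terminals involved (from the grammar, by fixed-point iteration):
  FIRST(L) = { 'b', ε }

To compute FIRST(L L), process the symbols left to right:
Symbol L is a non-terminal. Add FIRST(L) \ {ε} = { 'b' }
L is nullable (ε ∈ FIRST(L)), continue to the next symbol.
Symbol L is a non-terminal. Add FIRST(L) \ {ε} = { 'b' }
L is nullable (ε ∈ FIRST(L)), continue to the next symbol.
All symbols are nullable, so ε is in the result.
FIRST(L L) = { 'b', ε }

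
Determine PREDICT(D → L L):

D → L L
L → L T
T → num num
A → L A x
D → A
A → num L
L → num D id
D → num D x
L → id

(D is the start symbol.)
{ 'id', 'num' }

PREDICT(D → L L) = (FIRST(RHS) \ {ε}) ∪ (FOLLOW(D) if ε ∈ FIRST(RHS), i.e. RHS ⇒* ε)
FIRST(L) = { 'id', 'num' }
FIRST(L L) = { 'id', 'num' }
ε ∉ FIRST(L L), so FOLLOW(D) is not added.
PREDICT(D → L L) = { 'id', 'num' }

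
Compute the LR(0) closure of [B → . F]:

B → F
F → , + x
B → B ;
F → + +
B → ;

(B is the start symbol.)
To compute CLOSURE, for each item [A → α.Bβ] where B is a non-terminal, add [B → .γ] for all productions B → γ; repeat for the newly added items until nothing changes.

Start with: [B → . F]
  [B → . F] has the dot before F: add [F → . , + x], [F → . + +]
No further items can be added.

CLOSURE = { [B → . F], [F → . + +], [F → . , + x] }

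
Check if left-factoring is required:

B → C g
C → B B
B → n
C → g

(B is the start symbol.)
No, left-factoring is not needed

Left-factoring is needed when two productions for the same non-terminal
share a common prefix on the right-hand side.

Productions for B:
  B → C g
  B → n
Productions for C:
  C → B B
  C → g

No common prefixes found.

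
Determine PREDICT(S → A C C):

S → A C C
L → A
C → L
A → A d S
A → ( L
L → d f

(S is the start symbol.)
{ '(' }

PREDICT(S → A C C) = (FIRST(RHS) \ {ε}) ∪ (FOLLOW(S) if ε ∈ FIRST(RHS), i.e. RHS ⇒* ε)
FIRST(A) = { '(' }
FIRST(A C C) = { '(' }
ε ∉ FIRST(A C C), so FOLLOW(S) is not added.
PREDICT(S → A C C) = { '(' }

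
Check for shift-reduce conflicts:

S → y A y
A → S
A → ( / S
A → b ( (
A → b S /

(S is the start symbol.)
A shift-reduce conflict occurs when an LR(0) state has both:
  - a complete (reduce) item [A → α .] (dot at the end), and
  - a shift item [B → β . c γ] (dot before a terminal).

Augment with S' → S and build the canonical LR(0) collection (I0 = CLOSURE({[S' → . S]}), then GOTO on every symbol after a dot until no new states appear). It has 14 states:
  I0: { [S → . y A y], [S' → . S] }  — shift
  I1: { [S' → S .] }  — accept
  I2: { [A → . ( / S], [A → . S], [A → . b ( (], [A → . b S /], [S → . y A y], [S → y . A y] }  — shift
  I3: { [A → ( . / S] }  — shift
  I4: { [S → y A . y] }  — shift
  I5: { [A → S .] }  — reduce
  I6: { [A → b . ( (], [A → b . S /], [S → . y A y] }  — shift
  I7: { [A → b ( . (] }  — shift
  I8: { [A → b S . /] }  — shift
  I9: { [A → b S / .] }  — reduce
  I10: { [A → b ( ( .] }  — reduce
  I11: { [S → y A y .] }  — reduce
  I12: { [A → ( / . S], [S → . y A y] }  — shift
  I13: { [A → ( / S .] }  — reduce

No state contains both a complete item and a shift item.

Answer: No shift-reduce conflicts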